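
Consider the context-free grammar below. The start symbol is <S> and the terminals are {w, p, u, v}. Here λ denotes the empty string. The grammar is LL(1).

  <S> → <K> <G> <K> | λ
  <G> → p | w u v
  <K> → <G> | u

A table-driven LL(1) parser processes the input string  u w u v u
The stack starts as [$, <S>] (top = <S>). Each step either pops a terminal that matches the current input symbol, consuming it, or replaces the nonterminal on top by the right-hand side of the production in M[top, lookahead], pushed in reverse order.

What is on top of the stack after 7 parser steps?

<K>

     Stack          Input        Action
  1  $ <S>          u w u v u $  expand <S> → <K> <G> <K>
  2  $ <K> <G> <K>  u w u v u $  expand <K> → u
  3  $ <K> <G> u    u w u v u $  match u
  4  $ <K> <G>      w u v u $    expand <G> → w u v
  5  $ <K> v u w    w u v u $    match w
  6  $ <K> v u      u v u $      match u
  7  $ <K> v        v u $        match v
Stack after step 7: $ <K> (top = <K>).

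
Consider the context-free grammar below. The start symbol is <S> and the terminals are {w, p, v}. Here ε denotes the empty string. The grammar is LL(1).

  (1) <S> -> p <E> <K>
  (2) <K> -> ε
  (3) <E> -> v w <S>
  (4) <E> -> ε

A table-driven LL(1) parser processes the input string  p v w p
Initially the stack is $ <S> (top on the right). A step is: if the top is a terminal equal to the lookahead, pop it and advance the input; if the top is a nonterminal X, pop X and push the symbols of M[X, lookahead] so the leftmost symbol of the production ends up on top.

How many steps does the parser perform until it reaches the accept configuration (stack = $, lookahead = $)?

10

      Stack            Input      Action
   1  $ <S>            p v w p $  expand <S> -> p <E> <K>
   2  $ <K> <E> p      p v w p $  match p
   3  $ <K> <E>        v w p $    expand <E> -> v w <S>
   4  $ <K> <S> w v    v w p $    match v
   5  $ <K> <S> w      w p $      match w
   6  $ <K> <S>        p $        expand <S> -> p <E> <K>
   7  $ <K> <K> <E> p  p $        match p
   8  $ <K> <K> <E>    $          expand <E> -> ε
   9  $ <K> <K>        $          expand <K> -> ε
  10  $ <K>            $          expand <K> -> ε
Accept reached after 10 steps.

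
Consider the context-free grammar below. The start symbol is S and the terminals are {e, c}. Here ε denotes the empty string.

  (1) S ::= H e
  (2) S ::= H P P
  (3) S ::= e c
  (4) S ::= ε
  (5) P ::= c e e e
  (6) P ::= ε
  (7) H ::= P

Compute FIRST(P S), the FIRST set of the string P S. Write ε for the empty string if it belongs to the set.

FIRST(P): from P::=c e e e we get {c}; from P::=ε we get {ε}. So FIRST(P) = {ε, c}.
FIRST(H): from H::=P we get {ε, c}. So FIRST(H) = {ε, c}.
FIRST(S): from S::=H e we get {c, e}; from S::=H P P we get {ε, c}; from S::=e c we get {e}; from S::=ε we get {ε}. So FIRST(S) = {ε, c, e}.
FIRST(P S): take FIRST of each symbol in turn, carrying on past any symbol whose FIRST contains ε; result {ε, c, e}.

{ε, c, e}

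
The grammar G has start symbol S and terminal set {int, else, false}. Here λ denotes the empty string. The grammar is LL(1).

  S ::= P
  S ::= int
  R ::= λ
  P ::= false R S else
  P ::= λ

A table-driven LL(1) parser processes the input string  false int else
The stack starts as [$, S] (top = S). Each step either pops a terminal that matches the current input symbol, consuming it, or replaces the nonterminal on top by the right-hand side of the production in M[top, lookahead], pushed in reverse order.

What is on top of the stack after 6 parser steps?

step 1: stack=$ S  input=false int else $  — expand S ::= P
step 2: stack=$ P  input=false int else $  — expand P ::= false R S else
step 3: stack=$ else S R false  input=false int else $  — match false
step 4: stack=$ else S R  input=int else $  — expand R ::= λ
step 5: stack=$ else S  input=int else $  — expand S ::= int
step 6: stack=$ else int  input=int else $  — match int
Stack after step 6: $ else (top = else).

else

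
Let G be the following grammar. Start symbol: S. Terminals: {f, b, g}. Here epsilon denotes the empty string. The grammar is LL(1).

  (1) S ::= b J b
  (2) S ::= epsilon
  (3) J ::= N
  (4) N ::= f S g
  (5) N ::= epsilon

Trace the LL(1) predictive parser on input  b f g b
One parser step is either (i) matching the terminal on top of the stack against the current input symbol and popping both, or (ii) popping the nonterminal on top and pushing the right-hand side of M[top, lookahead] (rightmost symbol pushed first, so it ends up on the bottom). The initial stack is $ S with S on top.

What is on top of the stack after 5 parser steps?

S

step 1: stack=$ S  input=b f g b $  — expand S ::= b J b
step 2: stack=$ b J b  input=b f g b $  — match b
step 3: stack=$ b J  input=f g b $  — expand J ::= N
step 4: stack=$ b N  input=f g b $  — expand N ::= f S g
step 5: stack=$ b g S f  input=f g b $  — match f
Stack after step 5: $ b g S (top = S).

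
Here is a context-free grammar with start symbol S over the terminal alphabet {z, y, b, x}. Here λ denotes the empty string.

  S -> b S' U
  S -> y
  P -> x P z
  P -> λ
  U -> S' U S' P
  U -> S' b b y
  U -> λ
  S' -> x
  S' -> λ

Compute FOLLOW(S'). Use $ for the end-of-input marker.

{$, b, x}

FIRST(S) = {b, y}
FIRST(P) = {λ, x}
FIRST(S') = {λ, x}
FIRST(U) = {λ, b, x}  (via S' U S' P, S' b b y)
FOLLOW(S) includes $ since S is the start symbol.
FOLLOW(S): S appears on no right-hand side. Thus FOLLOW(S) = {$}.
FOLLOW(U): in S->b S' U, the suffix after U is empty, so FOLLOW(U) ⊇ FOLLOW(S) = {$}; in U->S' U S' P, U is followed by S' P with FIRST {λ, x}; in U->S' U S' P, the suffix after U is nullable (adds nothing new). Thus FOLLOW(U) = {$, x}.
FOLLOW(P): in P->x P z, P is followed by z with FIRST {z}; in U->S' U S' P, the suffix after P is empty, so FOLLOW(P) ⊇ FOLLOW(U) = {$, x}. Thus FOLLOW(P) = {$, x, z}.
FOLLOW(S'): in S->b S' U, S' is followed by U with FIRST {λ, b, x}; in S->b S' U, the suffix after S' is nullable, so FOLLOW(S') ⊇ FOLLOW(S) = {$}; in U->S' U S' P (occurrence 1), S' is followed by U S' P with FIRST {λ, b, x}; in U->S' U S' P (occurrence 1), the suffix after S' is nullable, so FOLLOW(S') ⊇ FOLLOW(U) = {$, x}; in U->S' U S' P (occurrence 2), S' is followed by P with FIRST {λ, x}; in U->S' U S' P (occurrence 2), the suffix after S' is nullable, so FOLLOW(S') ⊇ FOLLOW(U) = {$, x}; in U->S' b b y, S' is followed by b b y with FIRST {b}. Thus FOLLOW(S') = {$, b, x}.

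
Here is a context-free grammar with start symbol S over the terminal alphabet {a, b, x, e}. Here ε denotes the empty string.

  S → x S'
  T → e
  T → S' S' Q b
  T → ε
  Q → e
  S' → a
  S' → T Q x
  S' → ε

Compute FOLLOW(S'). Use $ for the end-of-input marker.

{$, a, e}

FIRST(S): from S→x S' we get {x}. So FIRST(S) = {x}.
FIRST(Q): from Q→e we get {e}. So FIRST(Q) = {e}.
FIRST(T): from T→e we get {e}; from T→S' S' Q b we get {a, e}; from T→ε we get {ε}. So FIRST(T) = {ε, a, e}.
FIRST(S'): from S'→a we get {a}; from S'→T Q x we get {a, e}; from S'→ε we get {ε}. So FIRST(S') = {ε, a, e}.
FOLLOW(S) includes $ since S is the start symbol.
FOLLOW(S): S appears on no right-hand side. Thus FOLLOW(S) = {$}.
FOLLOW(T): in S'→T Q x, T is followed by Q x with FIRST {e}. Thus FOLLOW(T) = {e}.
FOLLOW(Q): in T→S' S' Q b, Q is followed by b with FIRST {b}; in S'→T Q x, Q is followed by x with FIRST {x}. Thus FOLLOW(Q) = {b, x}.
FOLLOW(S'): in S→x S', the suffix after S' is empty, so FOLLOW(S') ⊇ FOLLOW(S) = {$}; in T→S' S' Q b (occurrence 1), S' is followed by S' Q b with FIRST {a, e}; in T→S' S' Q b (occurrence 2), S' is followed by Q b with FIRST {e}. Thus FOLLOW(S') = {$, a, e}.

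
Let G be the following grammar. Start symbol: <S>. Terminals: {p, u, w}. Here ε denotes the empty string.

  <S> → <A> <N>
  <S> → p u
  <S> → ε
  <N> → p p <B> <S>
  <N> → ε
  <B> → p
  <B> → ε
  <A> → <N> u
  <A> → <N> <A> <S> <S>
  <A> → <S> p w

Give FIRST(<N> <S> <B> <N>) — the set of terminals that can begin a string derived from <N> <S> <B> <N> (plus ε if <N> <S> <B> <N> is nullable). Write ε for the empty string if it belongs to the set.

FIRST(<N>) = {ε, p}
FIRST(<B>) = {ε, p}
FIRST(<S>) = {ε, p, u}  (via <A> <N>)
FIRST(<A>) = {p, u}  (via <N> u, <N> <A> <S> <S>, <S> p w)
FIRST(<N> <S> <B> <N>): take FIRST of each symbol in turn, carrying on past any symbol whose FIRST contains ε; result {ε, p, u}.

{ε, p, u}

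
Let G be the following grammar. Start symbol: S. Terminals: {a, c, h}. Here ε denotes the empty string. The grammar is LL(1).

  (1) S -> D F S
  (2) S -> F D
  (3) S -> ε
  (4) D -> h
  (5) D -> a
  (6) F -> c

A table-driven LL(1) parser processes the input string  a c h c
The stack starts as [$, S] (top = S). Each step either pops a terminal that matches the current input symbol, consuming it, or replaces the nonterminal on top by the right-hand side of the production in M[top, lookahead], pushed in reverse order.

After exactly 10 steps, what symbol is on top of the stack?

step 1: stack=$ S  input=a c h c $  — expand S -> D F S
step 2: stack=$ S F D  input=a c h c $  — expand D -> a
step 3: stack=$ S F a  input=a c h c $  — match a
step 4: stack=$ S F  input=c h c $  — expand F -> c
step 5: stack=$ S c  input=c h c $  — match c
step 6: stack=$ S  input=h c $  — expand S -> D F S
step 7: stack=$ S F D  input=h c $  — expand D -> h
step 8: stack=$ S F h  input=h c $  — match h
step 9: stack=$ S F  input=c $  — expand F -> c
step 10: stack=$ S c  input=c $  — match c
Stack after step 10: $ S (top = S).

S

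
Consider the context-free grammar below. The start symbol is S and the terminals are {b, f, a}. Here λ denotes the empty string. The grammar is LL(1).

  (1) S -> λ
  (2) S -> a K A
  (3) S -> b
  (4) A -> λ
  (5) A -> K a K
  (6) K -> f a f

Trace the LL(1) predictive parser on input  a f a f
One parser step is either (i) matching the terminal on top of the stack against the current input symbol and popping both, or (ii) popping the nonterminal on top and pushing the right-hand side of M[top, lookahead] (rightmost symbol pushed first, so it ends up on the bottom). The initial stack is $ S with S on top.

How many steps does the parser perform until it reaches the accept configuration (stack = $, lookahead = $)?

     Stack      Input      Action
  1  $ S        a f a f $  expand S -> a K A
  2  $ A K a    a f a f $  match a
  3  $ A K      f a f $    expand K -> f a f
  4  $ A f a f  f a f $    match f
  5  $ A f a    a f $      match a
  6  $ A f      f $        match f
  7  $ A        $          expand A -> λ
Accept reached after 7 steps.

7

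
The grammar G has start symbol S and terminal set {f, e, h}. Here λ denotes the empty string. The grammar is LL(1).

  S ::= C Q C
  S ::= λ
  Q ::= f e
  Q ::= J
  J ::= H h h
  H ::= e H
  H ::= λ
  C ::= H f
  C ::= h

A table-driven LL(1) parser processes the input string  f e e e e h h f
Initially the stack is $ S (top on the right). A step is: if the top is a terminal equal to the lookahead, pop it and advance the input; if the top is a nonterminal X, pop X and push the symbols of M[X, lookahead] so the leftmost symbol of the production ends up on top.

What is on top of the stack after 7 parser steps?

e

     Stack      Input              Action
  1  $ S        f e e e e h h f $  expand S ::= C Q C
  2  $ C Q C    f e e e e h h f $  expand C ::= H f
  3  $ C Q f H  f e e e e h h f $  expand H ::= λ
  4  $ C Q f    f e e e e h h f $  match f
  5  $ C Q      e e e e h h f $    expand Q ::= J
  6  $ C J      e e e e h h f $    expand J ::= H h h
  7  $ C h h H  e e e e h h f $    expand H ::= e H
Stack after step 7: $ C h h H e (top = e).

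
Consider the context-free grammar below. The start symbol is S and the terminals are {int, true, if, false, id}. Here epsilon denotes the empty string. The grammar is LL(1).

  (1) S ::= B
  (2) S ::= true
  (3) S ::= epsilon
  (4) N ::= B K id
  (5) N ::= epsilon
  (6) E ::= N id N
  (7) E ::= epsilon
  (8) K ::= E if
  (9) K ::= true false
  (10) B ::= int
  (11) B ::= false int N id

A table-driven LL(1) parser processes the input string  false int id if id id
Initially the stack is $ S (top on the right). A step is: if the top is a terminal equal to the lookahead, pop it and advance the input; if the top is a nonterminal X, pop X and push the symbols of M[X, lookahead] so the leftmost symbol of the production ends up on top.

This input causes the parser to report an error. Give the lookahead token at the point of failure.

if

step 1: stack=$ S  input=false int id if id id $  — expand S ::= B
step 2: stack=$ B  input=false int id if id id $  — expand B ::= false int N id
step 3: stack=$ id N int false  input=false int id if id id $  — match false
step 4: stack=$ id N int  input=int id if id id $  — match int
step 5: stack=$ id N  input=id if id id $  — expand N ::= epsilon
step 6: stack=$ id  input=id if id id $  — match id
step 7: stack=$  input=if id id $  — error: stack empty but input remains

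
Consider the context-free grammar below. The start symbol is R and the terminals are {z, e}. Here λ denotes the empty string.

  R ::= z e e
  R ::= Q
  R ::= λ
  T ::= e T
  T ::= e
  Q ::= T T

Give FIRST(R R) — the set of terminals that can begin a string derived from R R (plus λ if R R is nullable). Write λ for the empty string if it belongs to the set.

FIRST(T) = {e}
FIRST(Q) = {e}  (via T T)
FIRST(R) = {λ, e, z}  (via Q)
FIRST(R R): take FIRST of each symbol in turn, carrying on past any symbol whose FIRST contains λ; result {λ, e, z}.

{λ, e, z}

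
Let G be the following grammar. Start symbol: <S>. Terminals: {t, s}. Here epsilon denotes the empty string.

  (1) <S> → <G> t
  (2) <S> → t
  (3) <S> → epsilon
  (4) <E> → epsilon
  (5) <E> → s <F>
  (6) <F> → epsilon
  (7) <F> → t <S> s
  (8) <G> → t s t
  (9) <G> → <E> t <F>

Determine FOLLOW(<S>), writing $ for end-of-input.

FIRST(<E>) = {epsilon, s}
FIRST(<F>) = {epsilon, t}
FIRST(<G>) = {s, t}  (via <E> t <F>)
FIRST(<S>) = {epsilon, s, t}  (via <G> t)
FOLLOW(<S>) includes $ since <S> is the start symbol.
FOLLOW(<S>): in <F>→t <S> s, <S> is followed by s with FIRST {s}. Thus FOLLOW(<S>) = {$, s}.
FOLLOW(<E>): in <G>→<E> t <F>, <E> is followed by t <F> with FIRST {t}. Thus FOLLOW(<E>) = {t}.
FOLLOW(<G>): in <S>→<G> t, <G> is followed by t with FIRST {t}. Thus FOLLOW(<G>) = {t}.
FOLLOW(<F>): in <E>→s <F>, the suffix after <F> is empty, so FOLLOW(<F>) ⊇ FOLLOW(<E>) = {t}; in <G>→<E> t <F>, the suffix after <F> is empty, so FOLLOW(<F>) ⊇ FOLLOW(<G>) = {t}. Thus FOLLOW(<F>) = {t}.

{$, s}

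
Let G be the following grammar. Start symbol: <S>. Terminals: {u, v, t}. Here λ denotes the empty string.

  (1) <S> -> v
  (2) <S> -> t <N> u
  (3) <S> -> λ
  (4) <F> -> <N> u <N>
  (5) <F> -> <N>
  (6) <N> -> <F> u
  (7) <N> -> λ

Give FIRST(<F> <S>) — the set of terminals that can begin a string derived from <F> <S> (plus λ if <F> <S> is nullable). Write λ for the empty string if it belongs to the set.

{λ, t, u, v}

FIRST(<S>) = {λ, t, v}
FIRST(<F>) = {λ, u}  (via <N> u <N>, <N>)
FIRST(<N>) = {λ, u}  (via <F> u)
FIRST(<F> <S>): take FIRST of each symbol in turn, carrying on past any symbol whose FIRST contains λ; result {λ, t, u, v}.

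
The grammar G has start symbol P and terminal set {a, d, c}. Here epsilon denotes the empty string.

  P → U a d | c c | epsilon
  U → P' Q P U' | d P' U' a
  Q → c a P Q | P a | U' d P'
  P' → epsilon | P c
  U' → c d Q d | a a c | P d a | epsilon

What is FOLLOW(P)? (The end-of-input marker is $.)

{$, a, c, d}

FIRST(P): from P→U a d we get {a, c, d}; from P→c c we get {c}; from P→epsilon we get {epsilon}. So FIRST(P) = {epsilon, a, c, d}.
FIRST(P'): from P'→epsilon we get {epsilon}; from P'→P c we get {a, c, d}. So FIRST(P') = {epsilon, a, c, d}.
FIRST(U'): from U'→c d Q d we get {c}; from U'→a a c we get {a}; from U'→P d a we get {a, c, d}; from U'→epsilon we get {epsilon}. So FIRST(U') = {epsilon, a, c, d}.
FIRST(Q): from Q→c a P Q we get {c}; from Q→P a we get {a, c, d}; from Q→U' d P' we get {a, c, d}. So FIRST(Q) = {a, c, d}.
FIRST(U): from U→P' Q P U' we get {a, c, d}; from U→d P' U' a we get {d}. So FIRST(U) = {a, c, d}.
FOLLOW(P) includes $ since P is the start symbol.
FOLLOW(U): in P→U a d, U is followed by a d with FIRST {a}. Thus FOLLOW(U) = {a}.
FOLLOW(P): in U→P' Q P U', P is followed by U' with FIRST {epsilon, a, c, d}; in U→P' Q P U', the suffix after P is nullable, so FOLLOW(P) ⊇ FOLLOW(U) = {a}; in Q→c a P Q, P is followed by Q with FIRST {a, c, d}; in Q→P a, P is followed by a with FIRST {a}; in P'→P c, P is followed by c with FIRST {c}; in U'→P d a, P is followed by d a with FIRST {d}. Thus FOLLOW(P) = {$, a, c, d}.
FOLLOW(Q): in U→P' Q P U', Q is followed by P U' with FIRST {epsilon, a, c, d}; in U→P' Q P U', the suffix after Q is nullable, so FOLLOW(Q) ⊇ FOLLOW(U) = {a}; in Q→c a P Q, the suffix after Q is empty (adds nothing new); in U'→c d Q d, Q is followed by d with FIRST {d}. Thus FOLLOW(Q) = {a, c, d}.
FOLLOW(P'): in U→P' Q P U', P' is followed by Q P U' with FIRST {a, c, d}; in U→d P' U' a, P' is followed by U' a with FIRST {a, c, d}; in Q→U' d P', the suffix after P' is empty, so FOLLOW(P') ⊇ FOLLOW(Q) = {a, c, d}. Thus FOLLOW(P') = {a, c, d}.
FOLLOW(U'): in U→P' Q P U', the suffix after U' is empty, so FOLLOW(U') ⊇ FOLLOW(U) = {a}; in U→d P' U' a, U' is followed by a with FIRST {a}; in Q→U' d P', U' is followed by d P' with FIRST {d}. Thus FOLLOW(U') = {a, d}.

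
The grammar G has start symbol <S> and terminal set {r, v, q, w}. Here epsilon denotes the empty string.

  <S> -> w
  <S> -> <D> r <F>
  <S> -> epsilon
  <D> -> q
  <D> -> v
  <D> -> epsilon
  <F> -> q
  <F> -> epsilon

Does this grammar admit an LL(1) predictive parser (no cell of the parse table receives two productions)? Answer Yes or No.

Yes

FIRST(<S>) = {epsilon, q, r, v, w}
FIRST(<D>) = {epsilon, q, v}
FIRST(<F>) = {epsilon, q}
FOLLOW(<S>) = {$}
FOLLOW(<D>) = {r}
FOLLOW(<F>) = {$}
Each cell of M receives at most one production.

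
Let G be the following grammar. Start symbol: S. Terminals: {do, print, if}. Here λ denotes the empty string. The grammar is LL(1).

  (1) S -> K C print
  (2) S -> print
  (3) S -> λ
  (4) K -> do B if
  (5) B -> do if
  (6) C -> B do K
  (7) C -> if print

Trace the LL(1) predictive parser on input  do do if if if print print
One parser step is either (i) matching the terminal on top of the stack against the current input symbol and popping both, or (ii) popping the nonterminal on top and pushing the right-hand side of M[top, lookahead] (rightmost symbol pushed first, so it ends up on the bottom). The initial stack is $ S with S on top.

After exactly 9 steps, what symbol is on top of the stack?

step 1: stack=$ S  input=do do if if if print print $  — expand S -> K C print
step 2: stack=$ print C K  input=do do if if if print print $  — expand K -> do B if
step 3: stack=$ print C if B do  input=do do if if if print print $  — match do
step 4: stack=$ print C if B  input=do if if if print print $  — expand B -> do if
step 5: stack=$ print C if if do  input=do if if if print print $  — match do
step 6: stack=$ print C if if  input=if if if print print $  — match if
step 7: stack=$ print C if  input=if if print print $  — match if
step 8: stack=$ print C  input=if print print $  — expand C -> if print
step 9: stack=$ print print if  input=if print print $  — match if
Stack after step 9: $ print print (top = print).

print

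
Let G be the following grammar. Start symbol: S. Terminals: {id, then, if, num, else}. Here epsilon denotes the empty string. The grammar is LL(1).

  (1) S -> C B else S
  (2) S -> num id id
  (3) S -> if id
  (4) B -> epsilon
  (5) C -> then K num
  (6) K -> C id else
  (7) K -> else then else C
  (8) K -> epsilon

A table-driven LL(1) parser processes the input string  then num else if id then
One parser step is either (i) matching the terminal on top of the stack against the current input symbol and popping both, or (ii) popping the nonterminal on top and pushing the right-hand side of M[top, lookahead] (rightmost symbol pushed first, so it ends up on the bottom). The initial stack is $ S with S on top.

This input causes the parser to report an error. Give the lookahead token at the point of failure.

step 1: stack=$ S  input=then num else if id then $  — expand S -> C B else S
step 2: stack=$ S else B C  input=then num else if id then $  — expand C -> then K num
step 3: stack=$ S else B num K then  input=then num else if id then $  — match then
step 4: stack=$ S else B num K  input=num else if id then $  — expand K -> epsilon
step 5: stack=$ S else B num  input=num else if id then $  — match num
step 6: stack=$ S else B  input=else if id then $  — expand B -> epsilon
step 7: stack=$ S else  input=else if id then $  — match else
step 8: stack=$ S  input=if id then $  — expand S -> if id
step 9: stack=$ id if  input=if id then $  — match if
step 10: stack=$ id  input=id then $  — match id
step 11: stack=$  input=then $  — error: stack empty but input remains

then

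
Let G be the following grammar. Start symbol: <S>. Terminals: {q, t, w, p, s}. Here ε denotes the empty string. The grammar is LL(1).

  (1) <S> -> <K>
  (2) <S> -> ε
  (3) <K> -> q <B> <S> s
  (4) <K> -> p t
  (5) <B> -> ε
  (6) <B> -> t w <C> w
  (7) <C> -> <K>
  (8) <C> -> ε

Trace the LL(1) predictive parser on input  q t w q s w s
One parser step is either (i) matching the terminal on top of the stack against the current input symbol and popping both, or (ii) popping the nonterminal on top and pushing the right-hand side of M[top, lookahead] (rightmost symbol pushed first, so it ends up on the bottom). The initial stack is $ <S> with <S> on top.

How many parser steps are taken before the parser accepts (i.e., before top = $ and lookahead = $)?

15

step 1: stack=$ <S>  input=q t w q s w s $  — expand <S> -> <K>
step 2: stack=$ <K>  input=q t w q s w s $  — expand <K> -> q <B> <S> s
step 3: stack=$ s <S> <B> q  input=q t w q s w s $  — match q
step 4: stack=$ s <S> <B>  input=t w q s w s $  — expand <B> -> t w <C> w
step 5: stack=$ s <S> w <C> w t  input=t w q s w s $  — match t
step 6: stack=$ s <S> w <C> w  input=w q s w s $  — match w
step 7: stack=$ s <S> w <C>  input=q s w s $  — expand <C> -> <K>
step 8: stack=$ s <S> w <K>  input=q s w s $  — expand <K> -> q <B> <S> s
step 9: stack=$ s <S> w s <S> <B> q  input=q s w s $  — match q
step 10: stack=$ s <S> w s <S> <B>  input=s w s $  — expand <B> -> ε
step 11: stack=$ s <S> w s <S>  input=s w s $  — expand <S> -> ε
step 12: stack=$ s <S> w s  input=s w s $  — match s
step 13: stack=$ s <S> w  input=w s $  — match w
step 14: stack=$ s <S>  input=s $  — expand <S> -> ε
step 15: stack=$ s  input=s $  — match s
Accept reached after 15 steps.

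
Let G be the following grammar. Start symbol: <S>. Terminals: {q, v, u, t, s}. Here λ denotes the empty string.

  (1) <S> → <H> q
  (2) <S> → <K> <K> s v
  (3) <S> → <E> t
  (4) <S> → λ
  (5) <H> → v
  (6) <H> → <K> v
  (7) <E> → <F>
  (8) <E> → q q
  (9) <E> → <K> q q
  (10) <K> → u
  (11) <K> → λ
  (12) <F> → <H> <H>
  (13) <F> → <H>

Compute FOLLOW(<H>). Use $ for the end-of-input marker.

FIRST(<K>): from <K>→u we get {u}; from <K>→λ we get {λ}. So FIRST(<K>) = {λ, u}.
FIRST(<H>): from <H>→v we get {v}; from <H>→<K> v we get {u, v}. So FIRST(<H>) = {u, v}.
FIRST(<F>): from <F>→<H> <H> we get {u, v}; from <F>→<H> we get {u, v}. So FIRST(<F>) = {u, v}.
FIRST(<E>): from <E>→<F> we get {u, v}; from <E>→q q we get {q}; from <E>→<K> q q we get {q, u}. So FIRST(<E>) = {q, u, v}.
FIRST(<S>): from <S>→<H> q we get {u, v}; from <S>→<K> <K> s v we get {s, u}; from <S>→<E> t we get {q, u, v}; from <S>→λ we get {λ}. So FIRST(<S>) = {λ, q, s, u, v}.
FOLLOW(<S>) includes $ since <S> is the start symbol.
FOLLOW(<S>): <S> appears on no right-hand side. Thus FOLLOW(<S>) = {$}.
FOLLOW(<E>): in <S>→<E> t, <E> is followed by t with FIRST {t}. Thus FOLLOW(<E>) = {t}.
FOLLOW(<K>): in <S>→<K> <K> s v (occurrence 1), <K> is followed by <K> s v with FIRST {s, u}; in <S>→<K> <K> s v (occurrence 2), <K> is followed by s v with FIRST {s}; in <H>→<K> v, <K> is followed by v with FIRST {v}; in <E>→<K> q q, <K> is followed by q q with FIRST {q}. Thus FOLLOW(<K>) = {q, s, u, v}.
FOLLOW(<F>): in <E>→<F>, the suffix after <F> is empty, so FOLLOW(<F>) ⊇ FOLLOW(<E>) = {t}. Thus FOLLOW(<F>) = {t}.
FOLLOW(<H>): in <S>→<H> q, <H> is followed by q with FIRST {q}; in <F>→<H> <H> (occurrence 1), <H> is followed by <H> with FIRST {u, v}; in <F>→<H> <H> (occurrence 2), the suffix after <H> is empty, so FOLLOW(<H>) ⊇ FOLLOW(<F>) = {t}; in <F>→<H>, the suffix after <H> is empty, so FOLLOW(<H>) ⊇ FOLLOW(<F>) = {t}. Thus FOLLOW(<H>) = {q, t, u, v}.

{q, t, u, v}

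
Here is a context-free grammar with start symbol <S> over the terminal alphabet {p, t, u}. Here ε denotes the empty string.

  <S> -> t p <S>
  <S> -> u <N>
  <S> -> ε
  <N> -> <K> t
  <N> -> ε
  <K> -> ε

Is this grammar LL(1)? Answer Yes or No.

FIRST(<S>) = {ε, t, u}
FIRST(<N>) = {ε, t}
FIRST(<K>) = {ε}
FOLLOW(<S>) = {$}
FOLLOW(<N>) = {$}
FOLLOW(<K>) = {t}
Each cell of M receives at most one production.

Yes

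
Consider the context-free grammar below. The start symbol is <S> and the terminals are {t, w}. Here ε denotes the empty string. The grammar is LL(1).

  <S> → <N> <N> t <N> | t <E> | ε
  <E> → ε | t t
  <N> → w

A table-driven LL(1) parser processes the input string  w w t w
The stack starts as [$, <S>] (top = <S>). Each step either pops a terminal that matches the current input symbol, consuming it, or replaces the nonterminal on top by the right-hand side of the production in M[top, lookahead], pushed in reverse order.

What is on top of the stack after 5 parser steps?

step 1: stack=$ <S>  input=w w t w $  — expand <S> → <N> <N> t <N>
step 2: stack=$ <N> t <N> <N>  input=w w t w $  — expand <N> → w
step 3: stack=$ <N> t <N> w  input=w w t w $  — match w
step 4: stack=$ <N> t <N>  input=w t w $  — expand <N> → w
step 5: stack=$ <N> t w  input=w t w $  — match w
Stack after step 5: $ <N> t (top = t).

t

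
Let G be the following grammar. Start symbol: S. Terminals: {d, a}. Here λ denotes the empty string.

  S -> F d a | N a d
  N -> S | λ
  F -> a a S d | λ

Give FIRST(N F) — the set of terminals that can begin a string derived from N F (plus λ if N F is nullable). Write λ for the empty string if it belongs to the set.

FIRST(F): from F->a a S d we get {a}; from F->λ we get {λ}. So FIRST(F) = {λ, a}.
FIRST(S): from S->F d a we get {a, d}; from S->N a d we get {a, d}. So FIRST(S) = {a, d}.
FIRST(N): from N->S we get {a, d}; from N->λ we get {λ}. So FIRST(N) = {λ, a, d}.
FIRST(N F): take FIRST of each symbol in turn, carrying on past any symbol whose FIRST contains λ; result {λ, a, d}.

{λ, a, d}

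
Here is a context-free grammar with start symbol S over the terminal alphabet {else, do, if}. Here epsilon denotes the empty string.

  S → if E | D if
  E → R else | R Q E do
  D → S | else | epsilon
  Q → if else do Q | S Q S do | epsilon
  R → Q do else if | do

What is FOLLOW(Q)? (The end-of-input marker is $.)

FIRST(S) = {else, if}  (via D if)
FIRST(D) = {epsilon, else, if}  (via S)
FIRST(Q) = {epsilon, else, if}  (via S Q S do)
FIRST(R) = {do, else, if}  (via Q do else if)
FIRST(E) = {do, else, if}  (via R else, R Q E do)
FOLLOW(S) includes $ since S is the start symbol.
FOLLOW(D): in S→D if, D is followed by if with FIRST {if}. Thus FOLLOW(D) = {if}.
FOLLOW(S): in D→S, the suffix after S is empty, so FOLLOW(S) ⊇ FOLLOW(D) = {if}; in Q→S Q S do (occurrence 1), S is followed by Q S do with FIRST {else, if}; in Q→S Q S do (occurrence 2), S is followed by do with FIRST {do}. Thus FOLLOW(S) = {$, do, else, if}.
FOLLOW(E): in S→if E, the suffix after E is empty, so FOLLOW(E) ⊇ FOLLOW(S) = {$, do, else, if}; in E→R Q E do, E is followed by do with FIRST {do}. Thus FOLLOW(E) = {$, do, else, if}.
FOLLOW(Q): in E→R Q E do, Q is followed by E do with FIRST {do, else, if}; in Q→if else do Q, the suffix after Q is empty (adds nothing new); in Q→S Q S do, Q is followed by S do with FIRST {else, if}; in R→Q do else if, Q is followed by do else if with FIRST {do}. Thus FOLLOW(Q) = {do, else, if}.
FOLLOW(R): in E→R else, R is followed by else with FIRST {else}; in E→R Q E do, R is followed by Q E do with FIRST {do, else, if}. Thus FOLLOW(R) = {do, else, if}.

{do, else, if}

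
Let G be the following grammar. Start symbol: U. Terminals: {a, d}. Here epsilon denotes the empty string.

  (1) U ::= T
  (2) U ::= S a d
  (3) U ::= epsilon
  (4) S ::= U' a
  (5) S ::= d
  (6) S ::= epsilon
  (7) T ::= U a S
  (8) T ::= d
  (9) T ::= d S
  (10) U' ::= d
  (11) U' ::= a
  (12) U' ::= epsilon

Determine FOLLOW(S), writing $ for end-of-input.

{$, a}

FIRST(U'): from U'::=d we get {d}; from U'::=a we get {a}; from U'::=epsilon we get {epsilon}. So FIRST(U') = {epsilon, a, d}.
FIRST(S): from S::=U' a we get {a, d}; from S::=d we get {d}; from S::=epsilon we get {epsilon}. So FIRST(S) = {epsilon, a, d}.
FIRST(U): from U::=T we get {a, d}; from U::=S a d we get {a, d}; from U::=epsilon we get {epsilon}. So FIRST(U) = {epsilon, a, d}.
FIRST(T): from T::=U a S we get {a, d}; from T::=d we get {d}; from T::=d S we get {d}. So FIRST(T) = {a, d}.
FOLLOW(U) includes $ since U is the start symbol.
FOLLOW(U): in T::=U a S, U is followed by a S with FIRST {a}. Thus FOLLOW(U) = {$, a}.
FOLLOW(T): in U::=T, the suffix after T is empty, so FOLLOW(T) ⊇ FOLLOW(U) = {$, a}. Thus FOLLOW(T) = {$, a}.
FOLLOW(S): in U::=S a d, S is followed by a d with FIRST {a}; in T::=U a S, the suffix after S is empty, so FOLLOW(S) ⊇ FOLLOW(T) = {$, a}; in T::=d S, the suffix after S is empty, so FOLLOW(S) ⊇ FOLLOW(T) = {$, a}. Thus FOLLOW(S) = {$, a}.
FOLLOW(U'): in S::=U' a, U' is followed by a with FIRST {a}. Thus FOLLOW(U') = {a}.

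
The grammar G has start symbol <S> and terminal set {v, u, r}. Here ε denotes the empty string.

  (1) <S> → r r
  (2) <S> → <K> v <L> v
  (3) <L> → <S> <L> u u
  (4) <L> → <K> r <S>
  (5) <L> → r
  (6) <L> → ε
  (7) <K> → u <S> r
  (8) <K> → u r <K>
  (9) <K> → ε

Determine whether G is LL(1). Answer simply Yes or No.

No

FIRST(<S>) = {r, u, v}
FIRST(<L>) = {ε, r, u, v}
FIRST(<K>) = {ε, u}
FOLLOW(<S>) = {$, r, u, v}
FOLLOW(<L>) = {u, v}
FOLLOW(<K>) = {r, v}
Cell M[<K>, u] receives both <K> → u <S> r and <K> → u r <K> — the grammar is not LL(1).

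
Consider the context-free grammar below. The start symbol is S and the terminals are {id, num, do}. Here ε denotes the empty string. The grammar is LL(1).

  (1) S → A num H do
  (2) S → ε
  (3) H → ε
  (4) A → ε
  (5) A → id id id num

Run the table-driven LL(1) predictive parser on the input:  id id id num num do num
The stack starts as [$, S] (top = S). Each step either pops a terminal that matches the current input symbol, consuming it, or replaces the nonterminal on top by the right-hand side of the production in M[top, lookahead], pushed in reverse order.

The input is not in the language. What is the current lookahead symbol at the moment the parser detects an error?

num

step 1: stack=$ S  input=id id id num num do num $  — expand S → A num H do
step 2: stack=$ do H num A  input=id id id num num do num $  — expand A → id id id num
step 3: stack=$ do H num num id id id  input=id id id num num do num $  — match id
step 4: stack=$ do H num num id id  input=id id num num do num $  — match id
step 5: stack=$ do H num num id  input=id num num do num $  — match id
step 6: stack=$ do H num num  input=num num do num $  — match num
step 7: stack=$ do H num  input=num do num $  — match num
step 8: stack=$ do H  input=do num $  — expand H → ε
step 9: stack=$ do  input=do num $  — match do
step 10: stack=$  input=num $  — error: stack empty but input remains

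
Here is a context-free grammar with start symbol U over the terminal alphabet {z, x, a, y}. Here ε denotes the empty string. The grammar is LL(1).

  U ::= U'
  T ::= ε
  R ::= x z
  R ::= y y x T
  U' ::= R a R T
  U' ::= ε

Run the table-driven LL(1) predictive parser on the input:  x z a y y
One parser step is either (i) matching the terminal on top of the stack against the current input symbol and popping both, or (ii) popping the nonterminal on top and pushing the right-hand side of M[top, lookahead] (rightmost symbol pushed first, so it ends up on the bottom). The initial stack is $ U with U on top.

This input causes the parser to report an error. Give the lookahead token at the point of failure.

$

step 1: stack=$ U  input=x z a y y $  — expand U ::= U'
step 2: stack=$ U'  input=x z a y y $  — expand U' ::= R a R T
step 3: stack=$ T R a R  input=x z a y y $  — expand R ::= x z
step 4: stack=$ T R a z x  input=x z a y y $  — match x
step 5: stack=$ T R a z  input=z a y y $  — match z
step 6: stack=$ T R a  input=a y y $  — match a
step 7: stack=$ T R  input=y y $  — expand R ::= y y x T
step 8: stack=$ T T x y y  input=y y $  — match y
step 9: stack=$ T T x y  input=y $  — match y
step 10: stack=$ T T x  input=$  — error: top is terminal x but lookahead is $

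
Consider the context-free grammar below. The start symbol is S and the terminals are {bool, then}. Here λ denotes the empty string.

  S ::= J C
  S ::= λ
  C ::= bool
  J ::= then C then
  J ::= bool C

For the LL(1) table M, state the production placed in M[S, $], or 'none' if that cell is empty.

S ::= λ

FIRST(C): from C::=bool we get {bool}. So FIRST(C) = {bool}.
FIRST(J): from J::=then C then we get {then}; from J::=bool C we get {bool}. So FIRST(J) = {bool, then}.
FIRST(S): from S::=J C we get {bool, then}; from S::=λ we get {λ}. So FIRST(S) = {λ, bool, then}.
FOLLOW(S) includes $ since S is the start symbol.
FOLLOW(S): S appears on no right-hand side. Thus FOLLOW(S) = {$}.
For S ::= J C: FIRST(J C) = {bool, then}, so it goes in M[S, t] for t ∈ {bool, then}.
For S ::= λ: FIRST(λ) = {λ}, so it goes in M[S, t] for t ∈ {}; since λ ∈ FIRST, also for every t ∈ FOLLOW(S) = {$}.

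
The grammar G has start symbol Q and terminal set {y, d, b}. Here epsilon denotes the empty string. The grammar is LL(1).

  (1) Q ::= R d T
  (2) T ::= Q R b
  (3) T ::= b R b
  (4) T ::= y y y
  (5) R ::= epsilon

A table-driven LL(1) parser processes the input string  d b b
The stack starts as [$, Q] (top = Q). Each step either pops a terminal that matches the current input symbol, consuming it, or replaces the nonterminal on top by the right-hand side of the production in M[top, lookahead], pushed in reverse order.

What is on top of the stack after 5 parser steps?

R

     Stack    Input    Action
  1  $ Q      d b b $  expand Q ::= R d T
  2  $ T d R  d b b $  expand R ::= epsilon
  3  $ T d    d b b $  match d
  4  $ T      b b $    expand T ::= b R b
  5  $ b R b  b b $    match b
Stack after step 5: $ b R (top = R).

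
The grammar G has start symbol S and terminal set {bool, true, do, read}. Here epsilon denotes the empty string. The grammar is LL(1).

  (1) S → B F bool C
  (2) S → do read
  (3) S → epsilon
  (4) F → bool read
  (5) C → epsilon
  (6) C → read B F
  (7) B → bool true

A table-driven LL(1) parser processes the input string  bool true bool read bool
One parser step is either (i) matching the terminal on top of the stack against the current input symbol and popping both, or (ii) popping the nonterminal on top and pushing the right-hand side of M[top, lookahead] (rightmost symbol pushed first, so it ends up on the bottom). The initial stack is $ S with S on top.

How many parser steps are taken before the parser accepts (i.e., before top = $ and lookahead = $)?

     Stack                 Input                       Action
  1  $ S                   bool true bool read bool $  expand S → B F bool C
  2  $ C bool F B          bool true bool read bool $  expand B → bool true
  3  $ C bool F true bool  bool true bool read bool $  match bool
  4  $ C bool F true       true bool read bool $       match true
  5  $ C bool F            bool read bool $            expand F → bool read
  6  $ C bool read bool    bool read bool $            match bool
  7  $ C bool read         read bool $                 match read
  8  $ C bool              bool $                      match bool
  9  $ C                   $                           expand C → epsilon
Accept reached after 9 steps.

9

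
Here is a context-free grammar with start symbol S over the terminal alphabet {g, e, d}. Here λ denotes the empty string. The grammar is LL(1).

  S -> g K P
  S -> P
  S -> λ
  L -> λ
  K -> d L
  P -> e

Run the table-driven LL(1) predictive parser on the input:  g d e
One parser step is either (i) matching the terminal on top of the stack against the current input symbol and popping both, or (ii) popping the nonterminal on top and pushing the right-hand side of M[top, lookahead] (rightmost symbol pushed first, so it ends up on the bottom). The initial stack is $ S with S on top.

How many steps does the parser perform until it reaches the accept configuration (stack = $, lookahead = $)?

step 1: stack=$ S  input=g d e $  — expand S -> g K P
step 2: stack=$ P K g  input=g d e $  — match g
step 3: stack=$ P K  input=d e $  — expand K -> d L
step 4: stack=$ P L d  input=d e $  — match d
step 5: stack=$ P L  input=e $  — expand L -> λ
step 6: stack=$ P  input=e $  — expand P -> e
step 7: stack=$ e  input=e $  — match e
Accept reached after 7 steps.

7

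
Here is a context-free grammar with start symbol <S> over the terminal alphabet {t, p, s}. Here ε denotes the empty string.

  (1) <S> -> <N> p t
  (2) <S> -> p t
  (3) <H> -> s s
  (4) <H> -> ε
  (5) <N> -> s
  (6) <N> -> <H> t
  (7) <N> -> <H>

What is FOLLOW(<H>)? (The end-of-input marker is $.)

FIRST(<H>): from <H>->s s we get {s}; from <H>->ε we get {ε}. So FIRST(<H>) = {ε, s}.
FIRST(<N>): from <N>->s we get {s}; from <N>-><H> t we get {s, t}; from <N>-><H> we get {ε, s}. So FIRST(<N>) = {ε, s, t}.
FIRST(<S>): from <S>-><N> p t we get {p, s, t}; from <S>->p t we get {p}. So FIRST(<S>) = {p, s, t}.
FOLLOW(<S>) includes $ since <S> is the start symbol.
FOLLOW(<S>): <S> appears on no right-hand side. Thus FOLLOW(<S>) = {$}.
FOLLOW(<N>): in <S>-><N> p t, <N> is followed by p t with FIRST {p}. Thus FOLLOW(<N>) = {p}.
FOLLOW(<H>): in <N>-><H> t, <H> is followed by t with FIRST {t}; in <N>-><H>, the suffix after <H> is empty, so FOLLOW(<H>) ⊇ FOLLOW(<N>) = {p}. Thus FOLLOW(<H>) = {p, t}.

{p, t}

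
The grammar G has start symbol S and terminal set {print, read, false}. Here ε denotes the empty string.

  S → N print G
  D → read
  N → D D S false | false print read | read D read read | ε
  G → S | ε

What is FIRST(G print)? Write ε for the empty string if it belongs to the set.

FIRST(D): from D→read we get {read}. So FIRST(D) = {read}.
FIRST(N): from N→D D S false we get {read}; from N→false print read we get {false}; from N→read D read read we get {read}; from N→ε we get {ε}. So FIRST(N) = {ε, false, read}.
FIRST(S): from S→N print G we get {false, print, read}. So FIRST(S) = {false, print, read}.
FIRST(G): from G→S we get {false, print, read}; from G→ε we get {ε}. So FIRST(G) = {ε, false, print, read}.
FIRST(G print): take FIRST of each symbol in turn, carrying on past any symbol whose FIRST contains ε; result {false, print, read}.

{false, print, read}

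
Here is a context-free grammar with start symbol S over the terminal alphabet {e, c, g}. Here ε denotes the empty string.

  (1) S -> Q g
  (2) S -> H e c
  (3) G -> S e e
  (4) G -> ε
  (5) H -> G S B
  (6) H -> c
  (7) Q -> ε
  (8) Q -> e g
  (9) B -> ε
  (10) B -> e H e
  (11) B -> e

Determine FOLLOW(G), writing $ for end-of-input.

FIRST(Q) = {ε, e}
FIRST(B) = {ε, e}
FIRST(S) = {c, e, g}  (via Q g, H e c)
FIRST(G) = {ε, c, e, g}  (via S e e)
FIRST(H) = {c, e, g}  (via G S B)
FOLLOW(S) includes $ since S is the start symbol.
FOLLOW(G): in H->G S B, G is followed by S B with FIRST {c, e, g}. Thus FOLLOW(G) = {c, e, g}.
FOLLOW(H): in S->H e c, H is followed by e c with FIRST {e}; in B->e H e, H is followed by e with FIRST {e}. Thus FOLLOW(H) = {e}.
FOLLOW(S): in G->S e e, S is followed by e e with FIRST {e}; in H->G S B, S is followed by B with FIRST {ε, e}; in H->G S B, the suffix after S is nullable, so FOLLOW(S) ⊇ FOLLOW(H) = {e}. Thus FOLLOW(S) = {$, e}.
FOLLOW(Q): in S->Q g, Q is followed by g with FIRST {g}. Thus FOLLOW(Q) = {g}.
FOLLOW(B): in H->G S B, the suffix after B is empty, so FOLLOW(B) ⊇ FOLLOW(H) = {e}. Thus FOLLOW(B) = {e}.

{c, e, g}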